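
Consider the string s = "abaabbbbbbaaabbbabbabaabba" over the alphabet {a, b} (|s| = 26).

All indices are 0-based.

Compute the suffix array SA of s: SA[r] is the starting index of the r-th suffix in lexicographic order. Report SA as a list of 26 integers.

rank | idx | suffix
   0 |  25 | a
   1 |  10 | aaabbbabbabaabba
   2 |  21 | aabba
   3 |  11 | aabbbabbabaabba
   4 |   2 | aabbbbbbaaabbbabbabaabba
   5 |  19 | abaabba
   6 |   0 | abaabbbbbbaaabbbabbabaabba
   7 |  22 | abba
   8 |  16 | abbabaabba
   9 |  12 | abbbabbabaabba
  10 |   3 | abbbbbbaaabbbabbabaabba
  11 |  24 | ba
  12 |   9 | baaabbbabbabaabba
  13 |  20 | baabba
  14 |   1 | baabbbbbbaaabbbabbabaabba
  15 |  18 | babaabba
  16 |  15 | babbabaabba
  17 |  23 | bba
  18 |   8 | bbaaabbbabbabaabba
  19 |  17 | bbabaabba
  20 |  14 | bbabbabaabba
  21 |   7 | bbbaaabbbabbabaabba
  22 |  13 | bbbabbabaabba
  23 |   6 | bbbbaaabbbabbabaabba
  24 |   5 | bbbbbaaabbbabbabaabba
  25 |   4 | bbbbbbaaabbbabbabaabba

[25, 10, 21, 11, 2, 19, 0, 22, 16, 12, 3, 24, 9, 20, 1, 18, 15, 23, 8, 17, 14, 7, 13, 6, 5, 4]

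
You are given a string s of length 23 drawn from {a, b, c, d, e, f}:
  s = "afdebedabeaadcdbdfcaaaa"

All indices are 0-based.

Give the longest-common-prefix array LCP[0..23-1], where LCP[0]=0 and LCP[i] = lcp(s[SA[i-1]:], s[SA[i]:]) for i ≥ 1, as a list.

sorted suffixes:
  #0 SA[0]=22  'a'
  #1 SA[1]=21  'aa'
  #2 SA[2]=20  'aaa'
  #3 SA[3]=19  'aaaa'
  #4 SA[4]=10  'aadcdbdfcaaaa'
  #5 SA[5]=7  'abeaadcdbdfcaaaa'
  #6 SA[6]=11  'adcdbdfcaaaa'
  #7 SA[7]=0  'afdebedabeaadcdbdfcaaaa'
  #8 SA[8]=15  'bdfcaaaa'
  #9 SA[9]=8  'beaadcdbdfcaaaa'
  #10 SA[10]=4  'bedabeaadcdbdfcaaaa'
  #11 SA[11]=18  'caaaa'
  #12 SA[12]=13  'cdbdfcaaaa'
  #13 SA[13]=6  'dabeaadcdbdfcaaaa'
  #14 SA[14]=14  'dbdfcaaaa'
  #15 SA[15]=12  'dcdbdfcaaaa'
  #16 SA[16]=2  'debedabeaadcdbdfcaaaa'
  #17 SA[17]=16  'dfcaaaa'
  #18 SA[18]=9  'eaadcdbdfcaaaa'
  #19 SA[19]=3  'ebedabeaadcdbdfcaaaa'
  #20 SA[20]=5  'edabeaadcdbdfcaaaa'
  #21 SA[21]=17  'fcaaaa'
  #22 SA[22]=1  'fdebedabeaadcdbdfcaaaa'

SA = [22, 21, 20, 19, 10, 7, 11, 0, 15, 8, 4, 18, 13, 6, 14, 12, 2, 16, 9, 3, 5, 17, 1]
[i] adj suffixes → lcp
  [1] 22/21 → 1 ('a')
  [2] 21/20 → 2 ('aa')
  [3] 20/19 → 3 ('aaa')
  [4] 19/10 → 2 ('aa')
  [5] 10/7 → 1 ('a')
  [6] 7/11 → 1 ('a')
  [7] 11/0 → 1 ('a')
  [8] 0/15 → 0 ('')
  [9] 15/8 → 1 ('b')
  [10] 8/4 → 2 ('be')
  [11] 4/18 → 0 ('')
  [12] 18/13 → 1 ('c')
  [13] 13/6 → 0 ('')
  [14] 6/14 → 1 ('d')
  [15] 14/12 → 1 ('d')
  [16] 12/2 → 1 ('d')
  [17] 2/16 → 1 ('d')
  [18] 16/9 → 0 ('')
  [19] 9/3 → 1 ('e')
  [20] 3/5 → 1 ('e')
  [21] 5/17 → 0 ('')
  [22] 17/1 → 1 ('f')

[0, 1, 2, 3, 2, 1, 1, 1, 0, 1, 2, 0, 1, 0, 1, 1, 1, 1, 0, 1, 1, 0, 1]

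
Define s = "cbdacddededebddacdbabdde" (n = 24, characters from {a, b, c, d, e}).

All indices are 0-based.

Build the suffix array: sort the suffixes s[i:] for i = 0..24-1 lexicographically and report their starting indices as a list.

rank→(start, suffix):
  0 → (19, 'abdde')
  1 → (15, 'acdbabdde')
  2 → (3, 'acddededebddacdbabdde')
  3 → (18, 'babdde')
  4 → (1, 'bdacddededebddacdbabdde')
  5 → (12, 'bddacdbabdde')
  6 → (20, 'bdde')
  7 → (0, 'cbdacddededebddacdbabdde')
  8 → (16, 'cdbabdde')
  9 → (4, 'cddededebddacdbabdde')
  10 → (14, 'dacdbabdde')
  11 → (2, 'dacddededebddacdbabdde')
  12 → (17, 'dbabdde')
  13 → (13, 'ddacdbabdde')
  14 → (21, 'dde')
  15 → (5, 'ddededebddacdbabdde')
  16 → (22, 'de')
  17 → (10, 'debddacdbabdde')
  18 → (8, 'dedebddacdbabdde')
  19 → (6, 'dededebddacdbabdde')
  20 → (23, 'e')
  21 → (11, 'ebddacdbabdde')
  22 → (9, 'edebddacdbabdde')
  23 → (7, 'ededebddacdbabdde')

[19, 15, 3, 18, 1, 12, 20, 0, 16, 4, 14, 2, 17, 13, 21, 5, 22, 10, 8, 6, 23, 11, 9, 7]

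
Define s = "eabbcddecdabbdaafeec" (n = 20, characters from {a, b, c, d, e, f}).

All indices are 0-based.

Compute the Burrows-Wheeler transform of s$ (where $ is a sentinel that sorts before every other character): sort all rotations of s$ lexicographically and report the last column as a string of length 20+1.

cdedaaabbeebbccd$edfa

rank  rotation               last
    0  $eabbcddecdabbdaafeec  c
    1  aafeec$eabbcddecdabbd  d
    2  abbcddecdabbdaafeec$e  e
    3  abbdaafeec$eabbcddecd  d
    4  afeec$eabbcddecdabbda  a
    5  bbcddecdabbdaafeec$ea  a
    6  bbdaafeec$eabbcddecda  a
    7  bcddecdabbdaafeec$eab  b
    8  bdaafeec$eabbcddecdab  b
    9  c$eabbcddecdabbdaafee  e
   10  cdabbdaafeec$eabbcdde  e
   11  cddecdabbdaafeec$eabb  b
   12  daafeec$eabbcddecdabb  b
   13  dabbdaafeec$eabbcddec  c
   14  ddecdabbdaafeec$eabbc  c
   15  decdabbdaafeec$eabbcd  d
   16  eabbcddecdabbdaafeec$  $
   17  ec$eabbcddecdabbdaafe  e
   18  ecdabbdaafeec$eabbcdd  d
   19  eec$eabbcddecdabbdaaf  f
   20  feec$eabbcddecdabbdaa  a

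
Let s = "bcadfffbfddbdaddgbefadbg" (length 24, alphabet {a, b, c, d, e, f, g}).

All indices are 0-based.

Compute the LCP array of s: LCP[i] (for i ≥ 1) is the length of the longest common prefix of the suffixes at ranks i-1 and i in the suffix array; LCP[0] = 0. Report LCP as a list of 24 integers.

[0, 2, 2, 0, 1, 1, 1, 1, 0, 0, 1, 2, 1, 2, 1, 1, 0, 0, 1, 1, 1, 2, 0, 1]

rank→(start, suffix):
  0 → (20, 'adbg')
  1 → (13, 'addgbefadbg')
  2 → (2, 'adfffbfddbdaddgbefadbg')
  3 → (0, 'bcadfffbfddbdaddgbefadbg')
  4 → (11, 'bdaddgbefadbg')
  5 → (17, 'befadbg')
  6 → (7, 'bfddbdaddgbefadbg')
  7 → (22, 'bg')
  8 → (1, 'cadfffbfddbdaddgbefadbg')
  9 → (12, 'daddgbefadbg')
  10 → (10, 'dbdaddgbefadbg')
  11 → (21, 'dbg')
  12 → (9, 'ddbdaddgbefadbg')
  13 → (14, 'ddgbefadbg')
  14 → (3, 'dfffbfddbdaddgbefadbg')
  15 → (15, 'dgbefadbg')
  16 → (18, 'efadbg')
  17 → (19, 'fadbg')
  18 → (6, 'fbfddbdaddgbefadbg')
  19 → (8, 'fddbdaddgbefadbg')
  20 → (5, 'ffbfddbdaddgbefadbg')
  21 → (4, 'fffbfddbdaddgbefadbg')
  22 → (23, 'g')
  23 → (16, 'gbefadbg')

SA = [20, 13, 2, 0, 11, 17, 7, 22, 1, 12, 10, 21, 9, 14, 3, 15, 18, 19, 6, 8, 5, 4, 23, 16]
rank  pair      lcp
   1  s[20:],s[13:]  2  'ad'
   2  s[13:],s[2:]  2  'ad'
   3  s[2:],s[0:]  0  ''
   4  s[0:],s[11:]  1  'b'
   5  s[11:],s[17:]  1  'b'
   6  s[17:],s[7:]  1  'b'
   7  s[7:],s[22:]  1  'b'
   8  s[22:],s[1:]  0  ''
   9  s[1:],s[12:]  0  ''
  10  s[12:],s[10:]  1  'd'
  11  s[10:],s[21:]  2  'db'
  12  s[21:],s[9:]  1  'd'
  13  s[9:],s[14:]  2  'dd'
  14  s[14:],s[3:]  1  'd'
  15  s[3:],s[15:]  1  'd'
  16  s[15:],s[18:]  0  ''
  17  s[18:],s[19:]  0  ''
  18  s[19:],s[6:]  1  'f'
  19  s[6:],s[8:]  1  'f'
  20  s[8:],s[5:]  1  'f'
  21  s[5:],s[4:]  2  'ff'
  22  s[4:],s[23:]  0  ''
  23  s[23:],s[16:]  1  'g'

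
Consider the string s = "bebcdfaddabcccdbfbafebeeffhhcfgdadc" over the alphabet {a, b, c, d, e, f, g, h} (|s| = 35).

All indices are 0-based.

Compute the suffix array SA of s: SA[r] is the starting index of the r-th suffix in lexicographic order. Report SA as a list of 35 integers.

[9, 32, 6, 18, 17, 10, 2, 0, 21, 15, 34, 11, 12, 13, 3, 28, 8, 31, 14, 33, 7, 4, 1, 20, 22, 23, 5, 16, 19, 24, 29, 25, 30, 27, 26]

rank | idx | suffix
   0 |   9 | abcccdbfbafebeeffhhcfgdadc
   1 |  32 | adc
   2 |   6 | addabcccdbfbafebeeffhhcfgdadc
   3 |  18 | afebeeffhhcfgdadc
   4 |  17 | bafebeeffhhcfgdadc
   5 |  10 | bcccdbfbafebeeffhhcfgdadc
   6 |   2 | bcdfaddabcccdbfbafebeeffhhcfgdadc
   7 |   0 | bebcdfaddabcccdbfbafebeeffhhcfgdadc
   8 |  21 | beeffhhcfgdadc
   9 |  15 | bfbafebeeffhhcfgdadc
  10 |  34 | c
  11 |  11 | cccdbfbafebeeffhhcfgdadc
  12 |  12 | ccdbfbafebeeffhhcfgdadc
  13 |  13 | cdbfbafebeeffhhcfgdadc
  14 |   3 | cdfaddabcccdbfbafebeeffhhcfgdadc
  15 |  28 | cfgdadc
  16 |   8 | dabcccdbfbafebeeffhhcfgdadc
  17 |  31 | dadc
  18 |  14 | dbfbafebeeffhhcfgdadc
  19 |  33 | dc
  20 |   7 | ddabcccdbfbafebeeffhhcfgdadc
  21 |   4 | dfaddabcccdbfbafebeeffhhcfgdadc
  22 |   1 | ebcdfaddabcccdbfbafebeeffhhcfgdadc
  23 |  20 | ebeeffhhcfgdadc
  24 |  22 | eeffhhcfgdadc
  25 |  23 | effhhcfgdadc
  26 |   5 | faddabcccdbfbafebeeffhhcfgdadc
  27 |  16 | fbafebeeffhhcfgdadc
  28 |  19 | febeeffhhcfgdadc
  29 |  24 | ffhhcfgdadc
  30 |  29 | fgdadc
  31 |  25 | fhhcfgdadc
  32 |  30 | gdadc
  33 |  27 | hcfgdadc
  34 |  26 | hhcfgdadc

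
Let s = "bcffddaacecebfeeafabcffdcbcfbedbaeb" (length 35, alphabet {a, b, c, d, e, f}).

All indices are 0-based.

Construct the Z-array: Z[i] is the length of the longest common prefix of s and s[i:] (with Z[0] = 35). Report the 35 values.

Z[0]=35
i=1: i≥r, start 0; Z[1]=0
i=2: i≥r, start 0; Z[2]=0
i=3: i≥r, start 0; Z[3]=0
i=4: i≥r, start 0; Z[4]=0
i=5: i≥r, start 0; Z[5]=0
i=6: i≥r, start 0; Z[6]=0
i=7: i≥r, start 0; Z[7]=0
i=8: i≥r, start 0; Z[8]=0
i=9: i≥r, start 0; Z[9]=0
i=10: i≥r, start 0; Z[10]=0
i=11: i≥r, start 0; Z[11]=0
i=12: i≥r, start 0; Z[12]=1 scan→box=[12,13)
i=13: i≥r, start 0; Z[13]=0
i=14: i≥r, start 0; Z[14]=0
i=15: i≥r, start 0; Z[15]=0
i=16: i≥r, start 0; Z[16]=0
i=17: i≥r, start 0; Z[17]=0
i=18: i≥r, start 0; Z[18]=0
i=19: i≥r, start 0; Z[19]=5 scan→box=[19,24)
i=20: min(r-i=4, Z[1]=0)=0; Z[20]=0
i=21: min(r-i=3, Z[2]=0)=0; Z[21]=0
i=22: min(r-i=2, Z[3]=0)=0; Z[22]=0
i=23: min(r-i=1, Z[4]=0)=0; Z[23]=0
i=24: i≥r, start 0; Z[24]=0
i=25: i≥r, start 0; Z[25]=3 scan→box=[25,28)
i=26: min(r-i=2, Z[1]=0)=0; Z[26]=0
i=27: min(r-i=1, Z[2]=0)=0; Z[27]=0
i=28: i≥r, start 0; Z[28]=1 scan→box=[28,29)
i=29: i≥r, start 0; Z[29]=0
i=30: i≥r, start 0; Z[30]=0
i=31: i≥r, start 0; Z[31]=1 scan→box=[31,32)
i=32: i≥r, start 0; Z[32]=0
i=33: i≥r, start 0; Z[33]=0
i=34: i≥r, start 0; Z[34]=1 scan→box=[34,35)

[35, 0, 0, 0, 0, 0, 0, 0, 0, 0, 0, 0, 1, 0, 0, 0, 0, 0, 0, 5, 0, 0, 0, 0, 0, 3, 0, 0, 1, 0, 0, 1, 0, 0, 1]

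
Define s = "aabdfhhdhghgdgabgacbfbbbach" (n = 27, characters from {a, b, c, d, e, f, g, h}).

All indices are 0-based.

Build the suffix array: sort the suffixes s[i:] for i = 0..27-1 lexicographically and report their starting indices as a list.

[0, 1, 14, 17, 24, 23, 22, 21, 2, 19, 15, 18, 25, 3, 12, 7, 20, 4, 13, 16, 11, 9, 26, 6, 10, 8, 5]

sorted suffixes:
  #0 SA[0]=0  'aabdfhhdhghgdgabgacbfbbbach'
  #1 SA[1]=1  'abdfhhdhghgdgabgacbfbbbach'
  #2 SA[2]=14  'abgacbfbbbach'
  #3 SA[3]=17  'acbfbbbach'
  #4 SA[4]=24  'ach'
  #5 SA[5]=23  'bach'
  #6 SA[6]=22  'bbach'
  #7 SA[7]=21  'bbbach'
  #8 SA[8]=2  'bdfhhdhghgdgabgacbfbbbach'
  #9 SA[9]=19  'bfbbbach'
  #10 SA[10]=15  'bgacbfbbbach'
  #11 SA[11]=18  'cbfbbbach'
  #12 SA[12]=25  'ch'
  #13 SA[13]=3  'dfhhdhghgdgabgacbfbbbach'
  #14 SA[14]=12  'dgabgacbfbbbach'
  #15 SA[15]=7  'dhghgdgabgacbfbbbach'
  #16 SA[16]=20  'fbbbach'
  #17 SA[17]=4  'fhhdhghgdgabgacbfbbbach'
  #18 SA[18]=13  'gabgacbfbbbach'
  #19 SA[19]=16  'gacbfbbbach'
  #20 SA[20]=11  'gdgabgacbfbbbach'
  #21 SA[21]=9  'ghgdgabgacbfbbbach'
  #22 SA[22]=26  'h'
  #23 SA[23]=6  'hdhghgdgabgacbfbbbach'
  #24 SA[24]=10  'hgdgabgacbfbbbach'
  #25 SA[25]=8  'hghgdgabgacbfbbbach'
  #26 SA[26]=5  'hhdhghgdgabgacbfbbbach'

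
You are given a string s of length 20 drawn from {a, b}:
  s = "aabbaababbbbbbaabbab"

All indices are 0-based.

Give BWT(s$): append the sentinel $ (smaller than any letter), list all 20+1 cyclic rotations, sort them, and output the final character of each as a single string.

rank  rotation               last
    0  $aabbaababbbbbbaabbab  b
    1  aababbbbbbaabbab$aabb  b
    2  aabbaababbbbbbaabbab$  $
    3  aabbab$aabbaababbbbbb  b
    4  ab$aabbaababbbbbbaabb  b
    5  ababbbbbbaabbab$aabba  a
    6  abbaababbbbbbaabbab$a  a
    7  abbab$aabbaababbbbbba  a
    8  abbbbbbaabbab$aabbaab  b
    9  b$aabbaababbbbbbaabba  a
   10  baababbbbbbaabbab$aab  b
   11  baabbab$aabbaababbbbb  b
   12  bab$aabbaababbbbbbaab  b
   13  babbbbbbaabbab$aabbaa  a
   14  bbaababbbbbbaabbab$aa  a
   15  bbaabbab$aabbaababbbb  b
   16  bbab$aabbaababbbbbbaa  a
   17  bbbaabbab$aabbaababbb  b
   18  bbbbaabbab$aabbaababb  b
   19  bbbbbaabbab$aabbaabab  b
   20  bbbbbbaabbab$aabbaaba  a

bb$bbaaababbbaababbba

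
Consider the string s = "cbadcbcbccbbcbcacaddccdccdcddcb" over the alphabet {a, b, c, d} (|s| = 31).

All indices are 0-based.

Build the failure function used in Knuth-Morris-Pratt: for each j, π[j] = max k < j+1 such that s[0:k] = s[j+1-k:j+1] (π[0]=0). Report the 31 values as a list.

[0, 0, 0, 0, 1, 2, 1, 2, 1, 1, 2, 0, 1, 2, 1, 0, 1, 0, 0, 0, 1, 1, 0, 1, 1, 0, 1, 0, 0, 1, 2]

π[0] = 0
j=1 s[j]='b': π[1]=0 (border '')
j=2 s[j]='a': π[2]=0 (border '')
j=3 s[j]='d': π[3]=0 (border '')
j=4 s[j]='c': π[4]=1 (border 'c')
j=5 s[j]='b': π[5]=2 (border 'cb')
j=6 s[j]='c': k: 2→0; π[6]=1 (border 'c')
j=7 s[j]='b': π[7]=2 (border 'cb')
j=8 s[j]='c': k: 2→0; π[8]=1 (border 'c')
j=9 s[j]='c': k: 1→0; π[9]=1 (border 'c')
j=10 s[j]='b': π[10]=2 (border 'cb')
j=11 s[j]='b': k: 2→0; π[11]=0 (border '')
j=12 s[j]='c': π[12]=1 (border 'c')
j=13 s[j]='b': π[13]=2 (border 'cb')
j=14 s[j]='c': k: 2→0; π[14]=1 (border 'c')
j=15 s[j]='a': k: 1→0; π[15]=0 (border '')
j=16 s[j]='c': π[16]=1 (border 'c')
j=17 s[j]='a': k: 1→0; π[17]=0 (border '')
j=18 s[j]='d': π[18]=0 (border '')
j=19 s[j]='d': π[19]=0 (border '')
j=20 s[j]='c': π[20]=1 (border 'c')
j=21 s[j]='c': k: 1→0; π[21]=1 (border 'c')
j=22 s[j]='d': k: 1→0; π[22]=0 (border '')
j=23 s[j]='c': π[23]=1 (border 'c')
j=24 s[j]='c': k: 1→0; π[24]=1 (border 'c')
j=25 s[j]='d': k: 1→0; π[25]=0 (border '')
j=26 s[j]='c': π[26]=1 (border 'c')
j=27 s[j]='d': k: 1→0; π[27]=0 (border '')
j=28 s[j]='d': π[28]=0 (border '')
j=29 s[j]='c': π[29]=1 (border 'c')
j=30 s[j]='b': π[30]=2 (border 'cb')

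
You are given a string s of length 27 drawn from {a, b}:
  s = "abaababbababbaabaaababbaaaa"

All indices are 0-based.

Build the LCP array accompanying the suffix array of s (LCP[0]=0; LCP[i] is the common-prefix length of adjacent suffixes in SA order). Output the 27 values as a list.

rank | idx | suffix
   0 |  26 | a
   1 |  25 | aa
   2 |  24 | aaa
   3 |  23 | aaaa
   4 |  16 | aaababbaaaa
   5 |  13 | aabaaababbaaaa
   6 |  17 | aababbaaaa
   7 |   2 | aababbababbaabaaababbaaaa
   8 |  14 | abaaababbaaaa
   9 |   0 | abaababbababbaabaaababbaaaa
  10 |  18 | ababbaaaa
  11 |   8 | ababbaabaaababbaaaa
  12 |   3 | ababbababbaabaaababbaaaa
  13 |  20 | abbaaaa
  14 |  10 | abbaabaaababbaaaa
  15 |   5 | abbababbaabaaababbaaaa
  16 |  22 | baaaa
  17 |  15 | baaababbaaaa
  18 |  12 | baabaaababbaaaa
  19 |   1 | baababbababbaabaaababbaaaa
  20 |   7 | bababbaabaaababbaaaa
  21 |  19 | babbaaaa
  22 |   9 | babbaabaaababbaaaa
  23 |   4 | babbababbaabaaababbaaaa
  24 |  21 | bbaaaa
  25 |  11 | bbaabaaababbaaaa
  26 |   6 | bbababbaabaaababbaaaa

SA = [26, 25, 24, 23, 16, 13, 17, 2, 14, 0, 18, 8, 3, 20, 10, 5, 22, 15, 12, 1, 7, 19, 9, 4, 21, 11, 6]
i: (SA[i-1],SA[i]) lcp shared
  1: (26,25) 1 'a'
  2: (25,24) 2 'aa'
  3: (24,23) 3 'aaa'
  4: (23,16) 3 'aaa'
  5: (16,13) 2 'aa'
  6: (13,17) 4 'aaba'
  7: (17,2) 7 'aababba'
  8: (2,14) 1 'a'
  9: (14,0) 4 'abaa'
  10: (0,18) 3 'aba'
  11: (18,8) 7 'ababbaa'
  12: (8,3) 6 'ababba'
  13: (3,20) 2 'ab'
  14: (20,10) 5 'abbaa'
  15: (10,5) 4 'abba'
  16: (5,22) 0 ''
  17: (22,15) 4 'baaa'
  18: (15,12) 3 'baa'
  19: (12,1) 5 'baaba'
  20: (1,7) 2 'ba'
  21: (7,19) 3 'bab'
  22: (19,9) 6 'babbaa'
  23: (9,4) 5 'babba'
  24: (4,21) 1 'b'
  25: (21,11) 4 'bbaa'
  26: (11,6) 3 'bba'

[0, 1, 2, 3, 3, 2, 4, 7, 1, 4, 3, 7, 6, 2, 5, 4, 0, 4, 3, 5, 2, 3, 6, 5, 1, 4, 3]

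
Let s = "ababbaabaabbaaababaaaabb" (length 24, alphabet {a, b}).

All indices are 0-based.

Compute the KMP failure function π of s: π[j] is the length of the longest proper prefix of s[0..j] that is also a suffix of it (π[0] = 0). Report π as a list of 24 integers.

[0, 0, 1, 2, 0, 1, 1, 2, 3, 1, 2, 0, 1, 1, 1, 2, 3, 4, 3, 1, 1, 1, 2, 0]

π[0] = 0
j=1 s[j]='b': π[1]=0 (border '')
j=2 s[j]='a': π[2]=1 (border 'a')
j=3 s[j]='b': π[3]=2 (border 'ab')
j=4 s[j]='b': k: 2→0; π[4]=0 (border '')
j=5 s[j]='a': π[5]=1 (border 'a')
j=6 s[j]='a': k: 1→0; π[6]=1 (border 'a')
j=7 s[j]='b': π[7]=2 (border 'ab')
j=8 s[j]='a': π[8]=3 (border 'aba')
j=9 s[j]='a': k: 3→1→0; π[9]=1 (border 'a')
j=10 s[j]='b': π[10]=2 (border 'ab')
j=11 s[j]='b': k: 2→0; π[11]=0 (border '')
j=12 s[j]='a': π[12]=1 (border 'a')
j=13 s[j]='a': k: 1→0; π[13]=1 (border 'a')
j=14 s[j]='a': k: 1→0; π[14]=1 (border 'a')
j=15 s[j]='b': π[15]=2 (border 'ab')
j=16 s[j]='a': π[16]=3 (border 'aba')
j=17 s[j]='b': π[17]=4 (border 'abab')
j=18 s[j]='a': k: 4→2; π[18]=3 (border 'aba')
j=19 s[j]='a': k: 3→1→0; π[19]=1 (border 'a')
j=20 s[j]='a': k: 1→0; π[20]=1 (border 'a')
j=21 s[j]='a': k: 1→0; π[21]=1 (border 'a')
j=22 s[j]='b': π[22]=2 (border 'ab')
j=23 s[j]='b': k: 2→0; π[23]=0 (border '')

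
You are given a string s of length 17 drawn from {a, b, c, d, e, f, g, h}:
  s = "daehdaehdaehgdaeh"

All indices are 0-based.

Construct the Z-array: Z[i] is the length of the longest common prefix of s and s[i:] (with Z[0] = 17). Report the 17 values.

Z[0]=17
i=1: fresh scan; Z[1]=0
i=2: fresh scan; Z[2]=0
i=3: fresh scan; Z[3]=0
i=4: fresh scan; Z[4]=8 grow→box=[4,12)
i=5: min(r-i=7, Z[1]=0)=0; Z[5]=0
i=6: min(r-i=6, Z[2]=0)=0; Z[6]=0
i=7: min(r-i=5, Z[3]=0)=0; Z[7]=0
i=8: min(r-i=4, Z[4]=8)=4; Z[8]=4
i=9: min(r-i=3, Z[5]=0)=0; Z[9]=0
i=10: min(r-i=2, Z[6]=0)=0; Z[10]=0
i=11: min(r-i=1, Z[7]=0)=0; Z[11]=0
i=12: fresh scan; Z[12]=0
i=13: fresh scan; Z[13]=4 grow→box=[13,17)
i=14: min(r-i=3, Z[1]=0)=0; Z[14]=0
i=15: min(r-i=2, Z[2]=0)=0; Z[15]=0
i=16: min(r-i=1, Z[3]=0)=0; Z[16]=0

[17, 0, 0, 0, 8, 0, 0, 0, 4, 0, 0, 0, 0, 4, 0, 0, 0]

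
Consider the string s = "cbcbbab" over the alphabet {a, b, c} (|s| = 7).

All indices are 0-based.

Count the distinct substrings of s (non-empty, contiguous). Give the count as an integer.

23

sorted suffixes:
  #0 SA[0]=5  'ab'
  #1 SA[1]=6  'b'
  #2 SA[2]=4  'bab'
  #3 SA[3]=3  'bbab'
  #4 SA[4]=1  'bcbbab'
  #5 SA[5]=2  'cbbab'
  #6 SA[6]=0  'cbcbbab'

SA = [5, 6, 4, 3, 1, 2, 0]
[i] adj suffixes → lcp
  [1] 5/6 → 0 ('')
  [2] 6/4 → 1 ('b')
  [3] 4/3 → 1 ('b')
  [4] 3/1 → 1 ('b')
  [5] 1/2 → 0 ('')
  [6] 2/0 → 2 ('cb')

n(n+1)/2 = 7·8/2 = 28
Σ LCP = 0 + 0 + 1 + 1 + 1 + 0 + 2 = 5
distinct = 28 − 5 = 23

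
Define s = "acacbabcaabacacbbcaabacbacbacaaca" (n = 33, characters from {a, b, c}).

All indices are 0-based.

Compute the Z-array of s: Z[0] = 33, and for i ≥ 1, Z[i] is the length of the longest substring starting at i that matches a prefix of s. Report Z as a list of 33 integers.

Z[0]=33
i=1: outside box; Z[1]=0
i=2: outside box; Z[2]=2 extend→box=[2,4)
i=3: min(r-i=1, Z[1]=0)=0; Z[3]=0
i=4: outside box; Z[4]=0
i=5: outside box; Z[5]=1 extend→box=[5,6)
i=6: outside box; Z[6]=0
i=7: outside box; Z[7]=0
i=8: outside box; Z[8]=1 extend→box=[8,9)
i=9: outside box; Z[9]=1 extend→box=[9,10)
i=10: outside box; Z[10]=0
i=11: outside box; Z[11]=5 extend→box=[11,16)
i=12: min(r-i=4, Z[1]=0)=0; Z[12]=0
i=13: min(r-i=3, Z[2]=2)=2; Z[13]=2
i=14: min(r-i=2, Z[3]=0)=0; Z[14]=0
i=15: min(r-i=1, Z[4]=0)=0; Z[15]=0
i=16: outside box; Z[16]=0
i=17: outside box; Z[17]=0
i=18: outside box; Z[18]=1 extend→box=[18,19)
i=19: outside box; Z[19]=1 extend→box=[19,20)
i=20: outside box; Z[20]=0
i=21: outside box; Z[21]=2 extend→box=[21,23)
i=22: min(r-i=1, Z[1]=0)=0; Z[22]=0
i=23: outside box; Z[23]=0
i=24: outside box; Z[24]=2 extend→box=[24,26)
i=25: min(r-i=1, Z[1]=0)=0; Z[25]=0
i=26: outside box; Z[26]=0
i=27: outside box; Z[27]=3 extend→box=[27,30)
i=28: min(r-i=2, Z[1]=0)=0; Z[28]=0
i=29: min(r-i=1, Z[2]=2)=1; Z[29]=1
i=30: outside box; Z[30]=3 extend→box=[30,33)
i=31: min(r-i=2, Z[1]=0)=0; Z[31]=0
i=32: min(r-i=1, Z[2]=2)=1; Z[32]=1

[33, 0, 2, 0, 0, 1, 0, 0, 1, 1, 0, 5, 0, 2, 0, 0, 0, 0, 1, 1, 0, 2, 0, 0, 2, 0, 0, 3, 0, 1, 3, 0, 1]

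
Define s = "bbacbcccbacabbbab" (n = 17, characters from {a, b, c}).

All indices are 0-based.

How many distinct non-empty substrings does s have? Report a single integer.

129

rank→(start, suffix):
  0 → (15, 'ab')
  1 → (11, 'abbbab')
  2 → (9, 'acabbbab')
  3 → (2, 'acbcccbacabbbab')
  4 → (16, 'b')
  5 → (14, 'bab')
  6 → (8, 'bacabbbab')
  7 → (1, 'bacbcccbacabbbab')
  8 → (13, 'bbab')
  9 → (0, 'bbacbcccbacabbbab')
  10 → (12, 'bbbab')
  11 → (4, 'bcccbacabbbab')
  12 → (10, 'cabbbab')
  13 → (7, 'cbacabbbab')
  14 → (3, 'cbcccbacabbbab')
  15 → (6, 'ccbacabbbab')
  16 → (5, 'cccbacabbbab')

SA = [15, 11, 9, 2, 16, 14, 8, 1, 13, 0, 12, 4, 10, 7, 3, 6, 5]
[i] adj suffixes → lcp
  [1] 15/11 → 2 ('ab')
  [2] 11/9 → 1 ('a')
  [3] 9/2 → 2 ('ac')
  [4] 2/16 → 0 ('')
  [5] 16/14 → 1 ('b')
  [6] 14/8 → 2 ('ba')
  [7] 8/1 → 3 ('bac')
  [8] 1/13 → 1 ('b')
  [9] 13/0 → 3 ('bba')
  [10] 0/12 → 2 ('bb')
  [11] 12/4 → 1 ('b')
  [12] 4/10 → 0 ('')
  [13] 10/7 → 1 ('c')
  [14] 7/3 → 2 ('cb')
  [15] 3/6 → 1 ('c')
  [16] 6/5 → 2 ('cc')

n(n+1)/2 = 17·18/2 = 153
Σ LCP = 0 + 2 + 1 + 2 + 0 + 1 + 2 + 3 + 1 + 3 + 2 + 1 + 0 + 1 + 2 + 1 + 2 = 24
distinct = 153 − 24 = 129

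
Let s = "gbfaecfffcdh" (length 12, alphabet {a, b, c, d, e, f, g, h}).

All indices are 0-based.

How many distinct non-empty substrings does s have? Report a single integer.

rank→(start, suffix):
  0 → (3, 'aecfffcdh')
  1 → (1, 'bfaecfffcdh')
  2 → (9, 'cdh')
  3 → (5, 'cfffcdh')
  4 → (10, 'dh')
  5 → (4, 'ecfffcdh')
  6 → (2, 'faecfffcdh')
  7 → (8, 'fcdh')
  8 → (7, 'ffcdh')
  9 → (6, 'fffcdh')
  10 → (0, 'gbfaecfffcdh')
  11 → (11, 'h')

SA = [3, 1, 9, 5, 10, 4, 2, 8, 7, 6, 0, 11]
[i] adj suffixes → lcp
  [1] 3/1 → 0 ('')
  [2] 1/9 → 0 ('')
  [3] 9/5 → 1 ('c')
  [4] 5/10 → 0 ('')
  [5] 10/4 → 0 ('')
  [6] 4/2 → 0 ('')
  [7] 2/8 → 1 ('f')
  [8] 8/7 → 1 ('f')
  [9] 7/6 → 2 ('ff')
  [10] 6/0 → 0 ('')
  [11] 0/11 → 0 ('')

n(n+1)/2 = 12·13/2 = 78
Σ LCP = 0 + 0 + 0 + 1 + 0 + 0 + 0 + 1 + 1 + 2 + 0 + 0 = 5
distinct = 78 − 5 = 73

73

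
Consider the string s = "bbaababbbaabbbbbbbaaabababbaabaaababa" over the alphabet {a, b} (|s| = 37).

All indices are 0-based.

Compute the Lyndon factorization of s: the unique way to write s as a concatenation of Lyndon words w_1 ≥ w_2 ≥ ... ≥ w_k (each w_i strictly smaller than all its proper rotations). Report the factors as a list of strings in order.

emit factor 1: 'b' (i=0, period=1)
emit factor 2: 'b' (i=1, period=1)
emit factor 3: 'aababbbaabbbbbbb' (i=2, period=16)
emit factor 4: 'aaabababbaab' (i=18, period=12)
emit factor 5: 'aaabab' (i=30, period=6)
emit factor 6: 'a' (i=36, period=1)

["b", "b", "aababbbaabbbbbbb", "aaabababbaab", "aaabab", "a"]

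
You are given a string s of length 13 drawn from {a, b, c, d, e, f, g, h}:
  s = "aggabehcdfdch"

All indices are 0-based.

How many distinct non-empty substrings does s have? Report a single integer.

rank | idx | suffix
   0 |   3 | abehcdfdch
   1 |   0 | aggabehcdfdch
   2 |   4 | behcdfdch
   3 |   7 | cdfdch
   4 |  11 | ch
   5 |  10 | dch
   6 |   8 | dfdch
   7 |   5 | ehcdfdch
   8 |   9 | fdch
   9 |   2 | gabehcdfdch
  10 |   1 | ggabehcdfdch
  11 |  12 | h
  12 |   6 | hcdfdch

SA = [3, 0, 4, 7, 11, 10, 8, 5, 9, 2, 1, 12, 6]
[i] adj suffixes → lcp
  [1] 3/0 → 1 ('a')
  [2] 0/4 → 0 ('')
  [3] 4/7 → 0 ('')
  [4] 7/11 → 1 ('c')
  [5] 11/10 → 0 ('')
  [6] 10/8 → 1 ('d')
  [7] 8/5 → 0 ('')
  [8] 5/9 → 0 ('')
  [9] 9/2 → 0 ('')
  [10] 2/1 → 1 ('g')
  [11] 1/12 → 0 ('')
  [12] 12/6 → 1 ('h')

n(n+1)/2 = 13·14/2 = 91
Σ LCP = 0 + 1 + 0 + 0 + 1 + 0 + 1 + 0 + 0 + 0 + 1 + 0 + 1 = 5
distinct = 91 − 5 = 86

86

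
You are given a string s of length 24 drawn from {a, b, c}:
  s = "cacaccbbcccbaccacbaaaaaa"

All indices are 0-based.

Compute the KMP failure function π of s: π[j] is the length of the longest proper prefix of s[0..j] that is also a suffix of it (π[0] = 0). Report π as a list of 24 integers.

[0, 0, 1, 2, 3, 1, 0, 0, 1, 1, 1, 0, 0, 1, 1, 2, 3, 0, 0, 0, 0, 0, 0, 0]

π[0] = 0
j=1 s[j]='a': π[1]=0 (border '')
j=2 s[j]='c': π[2]=1 (border 'c')
j=3 s[j]='a': π[3]=2 (border 'ca')
j=4 s[j]='c': π[4]=3 (border 'cac')
j=5 s[j]='c': k: 3→1→0; π[5]=1 (border 'c')
j=6 s[j]='b': k: 1→0; π[6]=0 (border '')
j=7 s[j]='b': π[7]=0 (border '')
j=8 s[j]='c': π[8]=1 (border 'c')
j=9 s[j]='c': k: 1→0; π[9]=1 (border 'c')
j=10 s[j]='c': k: 1→0; π[10]=1 (border 'c')
j=11 s[j]='b': k: 1→0; π[11]=0 (border '')
j=12 s[j]='a': π[12]=0 (border '')
j=13 s[j]='c': π[13]=1 (border 'c')
j=14 s[j]='c': k: 1→0; π[14]=1 (border 'c')
j=15 s[j]='a': π[15]=2 (border 'ca')
j=16 s[j]='c': π[16]=3 (border 'cac')
j=17 s[j]='b': k: 3→1→0; π[17]=0 (border '')
j=18 s[j]='a': π[18]=0 (border '')
j=19 s[j]='a': π[19]=0 (border '')
j=20 s[j]='a': π[20]=0 (border '')
j=21 s[j]='a': π[21]=0 (border '')
j=22 s[j]='a': π[22]=0 (border '')
j=23 s[j]='a': π[23]=0 (border '')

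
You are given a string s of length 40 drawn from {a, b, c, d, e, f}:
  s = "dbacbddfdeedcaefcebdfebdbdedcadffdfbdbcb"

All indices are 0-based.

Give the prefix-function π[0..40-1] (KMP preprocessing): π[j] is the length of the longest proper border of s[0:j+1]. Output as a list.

π[0] = 0
j=1 s[j]='b': π[1]=0 (border '')
j=2 s[j]='a': π[2]=0 (border '')
j=3 s[j]='c': π[3]=0 (border '')
j=4 s[j]='b': π[4]=0 (border '')
j=5 s[j]='d': π[5]=1 (border 'd')
j=6 s[j]='d': k: 1→0; π[6]=1 (border 'd')
j=7 s[j]='f': k: 1→0; π[7]=0 (border '')
j=8 s[j]='d': π[8]=1 (border 'd')
j=9 s[j]='e': k: 1→0; π[9]=0 (border '')
j=10 s[j]='e': π[10]=0 (border '')
j=11 s[j]='d': π[11]=1 (border 'd')
j=12 s[j]='c': k: 1→0; π[12]=0 (border '')
j=13 s[j]='a': π[13]=0 (border '')
j=14 s[j]='e': π[14]=0 (border '')
j=15 s[j]='f': π[15]=0 (border '')
j=16 s[j]='c': π[16]=0 (border '')
j=17 s[j]='e': π[17]=0 (border '')
j=18 s[j]='b': π[18]=0 (border '')
j=19 s[j]='d': π[19]=1 (border 'd')
j=20 s[j]='f': k: 1→0; π[20]=0 (border '')
j=21 s[j]='e': π[21]=0 (border '')
j=22 s[j]='b': π[22]=0 (border '')
j=23 s[j]='d': π[23]=1 (border 'd')
j=24 s[j]='b': π[24]=2 (border 'db')
j=25 s[j]='d': k: 2→0; π[25]=1 (border 'd')
j=26 s[j]='e': k: 1→0; π[26]=0 (border '')
j=27 s[j]='d': π[27]=1 (border 'd')
j=28 s[j]='c': k: 1→0; π[28]=0 (border '')
j=29 s[j]='a': π[29]=0 (border '')
j=30 s[j]='d': π[30]=1 (border 'd')
j=31 s[j]='f': k: 1→0; π[31]=0 (border '')
j=32 s[j]='f': π[32]=0 (border '')
j=33 s[j]='d': π[33]=1 (border 'd')
j=34 s[j]='f': k: 1→0; π[34]=0 (border '')
j=35 s[j]='b': π[35]=0 (border '')
j=36 s[j]='d': π[36]=1 (border 'd')
j=37 s[j]='b': π[37]=2 (border 'db')
j=38 s[j]='c': k: 2→0; π[38]=0 (border '')
j=39 s[j]='b': π[39]=0 (border '')

[0, 0, 0, 0, 0, 1, 1, 0, 1, 0, 0, 1, 0, 0, 0, 0, 0, 0, 0, 1, 0, 0, 0, 1, 2, 1, 0, 1, 0, 0, 1, 0, 0, 1, 0, 0, 1, 2, 0, 0]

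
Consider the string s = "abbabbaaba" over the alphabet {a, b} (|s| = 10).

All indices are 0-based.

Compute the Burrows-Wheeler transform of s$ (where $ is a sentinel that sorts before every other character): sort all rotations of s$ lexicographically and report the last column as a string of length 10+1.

abbab$abbaa

rank  rotation     last
    0  $abbabbaaba  a
    1  a$abbabbaab  b
    2  aaba$abbabb  b
    3  aba$abbabba  a
    4  abbaaba$abb  b
    5  abbabbaaba$  $
    6  ba$abbabbaa  a
    7  baaba$abbab  b
    8  babbaaba$ab  b
    9  bbaaba$abba  a
   10  bbabbaaba$a  a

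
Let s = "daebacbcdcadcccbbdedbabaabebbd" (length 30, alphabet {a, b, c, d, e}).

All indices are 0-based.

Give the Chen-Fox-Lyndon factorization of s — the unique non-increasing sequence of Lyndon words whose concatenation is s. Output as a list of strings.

emit factor 1: 'd' (i=0, period=1)
emit factor 2: 'aeb' (i=1, period=3)
emit factor 3: 'acbcdcadcccbbdedb' (i=4, period=17)
emit factor 4: 'ab' (i=21, period=2)
emit factor 5: 'aabebbd' (i=23, period=7)

["d", "aeb", "acbcdcadcccbbdedb", "ab", "aabebbd"]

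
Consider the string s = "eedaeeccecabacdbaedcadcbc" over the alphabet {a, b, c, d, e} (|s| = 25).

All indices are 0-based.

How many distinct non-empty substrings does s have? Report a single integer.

sorted suffixes:
  #0 SA[0]=10  'abacdbaedcadcbc'
  #1 SA[1]=12  'acdbaedcadcbc'
  #2 SA[2]=20  'adcbc'
  #3 SA[3]=16  'aedcadcbc'
  #4 SA[4]=3  'aeeccecabacdbaedcadcbc'
  #5 SA[5]=11  'bacdbaedcadcbc'
  #6 SA[6]=15  'baedcadcbc'
  #7 SA[7]=23  'bc'
  #8 SA[8]=24  'c'
  #9 SA[9]=9  'cabacdbaedcadcbc'
  #10 SA[10]=19  'cadcbc'
  #11 SA[11]=22  'cbc'
  #12 SA[12]=6  'ccecabacdbaedcadcbc'
  #13 SA[13]=13  'cdbaedcadcbc'
  #14 SA[14]=7  'cecabacdbaedcadcbc'
  #15 SA[15]=2  'daeeccecabacdbaedcadcbc'
  #16 SA[16]=14  'dbaedcadcbc'
  #17 SA[17]=18  'dcadcbc'
  #18 SA[18]=21  'dcbc'
  #19 SA[19]=8  'ecabacdbaedcadcbc'
  #20 SA[20]=5  'eccecabacdbaedcadcbc'
  #21 SA[21]=1  'edaeeccecabacdbaedcadcbc'
  #22 SA[22]=17  'edcadcbc'
  #23 SA[23]=4  'eeccecabacdbaedcadcbc'
  #24 SA[24]=0  'eedaeeccecabacdbaedcadcbc'

SA = [10, 12, 20, 16, 3, 11, 15, 23, 24, 9, 19, 22, 6, 13, 7, 2, 14, 18, 21, 8, 5, 1, 17, 4, 0]
rank  pair      lcp
   1  s[10:],s[12:]  1  'a'
   2  s[12:],s[20:]  1  'a'
   3  s[20:],s[16:]  1  'a'
   4  s[16:],s[3:]  2  'ae'
   5  s[3:],s[11:]  0  ''
   6  s[11:],s[15:]  2  'ba'
   7  s[15:],s[23:]  1  'b'
   8  s[23:],s[24:]  0  ''
   9  s[24:],s[9:]  1  'c'
  10  s[9:],s[19:]  2  'ca'
  11  s[19:],s[22:]  1  'c'
  12  s[22:],s[6:]  1  'c'
  13  s[6:],s[13:]  1  'c'
  14  s[13:],s[7:]  1  'c'
  15  s[7:],s[2:]  0  ''
  16  s[2:],s[14:]  1  'd'
  17  s[14:],s[18:]  1  'd'
  18  s[18:],s[21:]  2  'dc'
  19  s[21:],s[8:]  0  ''
  20  s[8:],s[5:]  2  'ec'
  21  s[5:],s[1:]  1  'e'
  22  s[1:],s[17:]  2  'ed'
  23  s[17:],s[4:]  1  'e'
  24  s[4:],s[0:]  2  'ee'

n(n+1)/2 = 25·26/2 = 325
Σ LCP = 0 + 1 + 1 + 1 + 2 + 0 + 2 + 1 + 0 + 1 + 2 + 1 + 1 + 1 + 1 + 0 + 1 + 1 + 2 + 0 + 2 + 1 + 2 + 1 + 2 = 27
distinct = 325 − 27 = 298

298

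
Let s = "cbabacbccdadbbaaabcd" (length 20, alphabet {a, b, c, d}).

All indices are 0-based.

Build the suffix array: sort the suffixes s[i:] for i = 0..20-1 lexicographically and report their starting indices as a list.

rank | idx | suffix
   0 |  14 | aaabcd
   1 |  15 | aabcd
   2 |   2 | abacbccdadbbaaabcd
   3 |  16 | abcd
   4 |   4 | acbccdadbbaaabcd
   5 |  10 | adbbaaabcd
   6 |  13 | baaabcd
   7 |   1 | babacbccdadbbaaabcd
   8 |   3 | bacbccdadbbaaabcd
   9 |  12 | bbaaabcd
  10 |   6 | bccdadbbaaabcd
  11 |  17 | bcd
  12 |   0 | cbabacbccdadbbaaabcd
  13 |   5 | cbccdadbbaaabcd
  14 |   7 | ccdadbbaaabcd
  15 |  18 | cd
  16 |   8 | cdadbbaaabcd
  17 |  19 | d
  18 |   9 | dadbbaaabcd
  19 |  11 | dbbaaabcd

[14, 15, 2, 16, 4, 10, 13, 1, 3, 12, 6, 17, 0, 5, 7, 18, 8, 19, 9, 11]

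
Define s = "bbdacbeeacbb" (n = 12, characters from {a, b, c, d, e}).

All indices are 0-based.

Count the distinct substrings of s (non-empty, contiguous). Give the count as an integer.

rank | idx | suffix
   0 |   8 | acbb
   1 |   3 | acbeeacbb
   2 |  11 | b
   3 |  10 | bb
   4 |   0 | bbdacbeeacbb
   5 |   1 | bdacbeeacbb
   6 |   5 | beeacbb
   7 |   9 | cbb
   8 |   4 | cbeeacbb
   9 |   2 | dacbeeacbb
  10 |   7 | eacbb
  11 |   6 | eeacbb

SA = [8, 3, 11, 10, 0, 1, 5, 9, 4, 2, 7, 6]
[i] adj suffixes → lcp
  [1] 8/3 → 3 ('acb')
  [2] 3/11 → 0 ('')
  [3] 11/10 → 1 ('b')
  [4] 10/0 → 2 ('bb')
  [5] 0/1 → 1 ('b')
  [6] 1/5 → 1 ('b')
  [7] 5/9 → 0 ('')
  [8] 9/4 → 2 ('cb')
  [9] 4/2 → 0 ('')
  [10] 2/7 → 0 ('')
  [11] 7/6 → 1 ('e')

n(n+1)/2 = 12·13/2 = 78
Σ LCP = 0 + 3 + 0 + 1 + 2 + 1 + 1 + 0 + 2 + 0 + 0 + 1 = 11
distinct = 78 − 11 = 67

67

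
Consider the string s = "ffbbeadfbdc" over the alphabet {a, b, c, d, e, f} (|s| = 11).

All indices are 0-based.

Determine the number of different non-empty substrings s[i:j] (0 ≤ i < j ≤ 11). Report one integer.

rank | idx | suffix
   0 |   5 | adfbdc
   1 |   2 | bbeadfbdc
   2 |   8 | bdc
   3 |   3 | beadfbdc
   4 |  10 | c
   5 |   9 | dc
   6 |   6 | dfbdc
   7 |   4 | eadfbdc
   8 |   1 | fbbeadfbdc
   9 |   7 | fbdc
  10 |   0 | ffbbeadfbdc

SA = [5, 2, 8, 3, 10, 9, 6, 4, 1, 7, 0]
[i] adj suffixes → lcp
  [1] 5/2 → 0 ('')
  [2] 2/8 → 1 ('b')
  [3] 8/3 → 1 ('b')
  [4] 3/10 → 0 ('')
  [5] 10/9 → 0 ('')
  [6] 9/6 → 1 ('d')
  [7] 6/4 → 0 ('')
  [8] 4/1 → 0 ('')
  [9] 1/7 → 2 ('fb')
  [10] 7/0 → 1 ('f')

n(n+1)/2 = 11·12/2 = 66
Σ LCP = 0 + 0 + 1 + 1 + 0 + 0 + 1 + 0 + 0 + 2 + 1 = 6
distinct = 66 − 6 = 60

60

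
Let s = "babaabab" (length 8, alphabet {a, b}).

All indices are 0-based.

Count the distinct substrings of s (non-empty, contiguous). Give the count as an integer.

rank | idx | suffix
   0 |   3 | aabab
   1 |   6 | ab
   2 |   1 | abaabab
   3 |   4 | abab
   4 |   7 | b
   5 |   2 | baabab
   6 |   5 | bab
   7 |   0 | babaabab

SA = [3, 6, 1, 4, 7, 2, 5, 0]
i: (SA[i-1],SA[i]) lcp shared
  1: (3,6) 1 'a'
  2: (6,1) 2 'ab'
  3: (1,4) 3 'aba'
  4: (4,7) 0 ''
  5: (7,2) 1 'b'
  6: (2,5) 2 'ba'
  7: (5,0) 3 'bab'

n(n+1)/2 = 8·9/2 = 36
Σ LCP = 0 + 1 + 2 + 3 + 0 + 1 + 2 + 3 = 12
distinct = 36 − 12 = 24

24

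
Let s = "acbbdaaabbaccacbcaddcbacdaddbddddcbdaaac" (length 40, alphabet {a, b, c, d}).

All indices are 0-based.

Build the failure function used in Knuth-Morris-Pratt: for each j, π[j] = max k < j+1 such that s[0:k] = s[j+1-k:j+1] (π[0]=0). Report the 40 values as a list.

[0, 0, 0, 0, 0, 1, 1, 1, 0, 0, 1, 2, 0, 1, 2, 3, 0, 1, 0, 0, 0, 0, 1, 2, 0, 1, 0, 0, 0, 0, 0, 0, 0, 0, 0, 0, 1, 1, 1, 2]

π[0] = 0
j=1 s[j]='c': π[1]=0 (border '')
j=2 s[j]='b': π[2]=0 (border '')
j=3 s[j]='b': π[3]=0 (border '')
j=4 s[j]='d': π[4]=0 (border '')
j=5 s[j]='a': π[5]=1 (border 'a')
j=6 s[j]='a': k: 1→0; π[6]=1 (border 'a')
j=7 s[j]='a': k: 1→0; π[7]=1 (border 'a')
j=8 s[j]='b': k: 1→0; π[8]=0 (border '')
j=9 s[j]='b': π[9]=0 (border '')
j=10 s[j]='a': π[10]=1 (border 'a')
j=11 s[j]='c': π[11]=2 (border 'ac')
j=12 s[j]='c': k: 2→0; π[12]=0 (border '')
j=13 s[j]='a': π[13]=1 (border 'a')
j=14 s[j]='c': π[14]=2 (border 'ac')
j=15 s[j]='b': π[15]=3 (border 'acb')
j=16 s[j]='c': k: 3→0; π[16]=0 (border '')
j=17 s[j]='a': π[17]=1 (border 'a')
j=18 s[j]='d': k: 1→0; π[18]=0 (border '')
j=19 s[j]='d': π[19]=0 (border '')
j=20 s[j]='c': π[20]=0 (border '')
j=21 s[j]='b': π[21]=0 (border '')
j=22 s[j]='a': π[22]=1 (border 'a')
j=23 s[j]='c': π[23]=2 (border 'ac')
j=24 s[j]='d': k: 2→0; π[24]=0 (border '')
j=25 s[j]='a': π[25]=1 (border 'a')
j=26 s[j]='d': k: 1→0; π[26]=0 (border '')
j=27 s[j]='d': π[27]=0 (border '')
j=28 s[j]='b': π[28]=0 (border '')
j=29 s[j]='d': π[29]=0 (border '')
j=30 s[j]='d': π[30]=0 (border '')
j=31 s[j]='d': π[31]=0 (border '')
j=32 s[j]='d': π[32]=0 (border '')
j=33 s[j]='c': π[33]=0 (border '')
j=34 s[j]='b': π[34]=0 (border '')
j=35 s[j]='d': π[35]=0 (border '')
j=36 s[j]='a': π[36]=1 (border 'a')
j=37 s[j]='a': k: 1→0; π[37]=1 (border 'a')
j=38 s[j]='a': k: 1→0; π[38]=1 (border 'a')
j=39 s[j]='c': π[39]=2 (border 'ac')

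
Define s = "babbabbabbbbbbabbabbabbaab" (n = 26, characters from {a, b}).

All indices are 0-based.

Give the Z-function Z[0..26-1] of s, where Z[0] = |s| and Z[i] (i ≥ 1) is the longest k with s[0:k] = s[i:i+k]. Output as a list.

[26, 0, 1, 7, 0, 1, 4, 0, 1, 1, 1, 1, 1, 10, 0, 1, 8, 0, 1, 5, 0, 1, 2, 0, 0, 1]

Z[0]=26
i=1: fresh scan; Z[1]=0
i=2: fresh scan; Z[2]=1 extend→box=[2,3)
i=3: fresh scan; Z[3]=7 extend→box=[3,10)
i=4: min(r-i=6, Z[1]=0)=0; Z[4]=0
i=5: min(r-i=5, Z[2]=1)=1; Z[5]=1
i=6: min(r-i=4, Z[3]=7)=4; Z[6]=4
i=7: min(r-i=3, Z[4]=0)=0; Z[7]=0
i=8: min(r-i=2, Z[5]=1)=1; Z[8]=1
i=9: min(r-i=1, Z[6]=4)=1; Z[9]=1
i=10: fresh scan; Z[10]=1 extend→box=[10,11)
i=11: fresh scan; Z[11]=1 extend→box=[11,12)
i=12: fresh scan; Z[12]=1 extend→box=[12,13)
i=13: fresh scan; Z[13]=10 extend→box=[13,23)
i=14: min(r-i=9, Z[1]=0)=0; Z[14]=0
i=15: min(r-i=8, Z[2]=1)=1; Z[15]=1
i=16: min(r-i=7, Z[3]=7)=7; Z[16]=8 extend→box=[16,24)
i=17: min(r-i=7, Z[1]=0)=0; Z[17]=0
i=18: min(r-i=6, Z[2]=1)=1; Z[18]=1
i=19: min(r-i=5, Z[3]=7)=5; Z[19]=5
i=20: min(r-i=4, Z[4]=0)=0; Z[20]=0
i=21: min(r-i=3, Z[5]=1)=1; Z[21]=1
i=22: min(r-i=2, Z[6]=4)=2; Z[22]=2
i=23: min(r-i=1, Z[7]=0)=0; Z[23]=0
i=24: fresh scan; Z[24]=0
i=25: fresh scan; Z[25]=1 extend→box=[25,26)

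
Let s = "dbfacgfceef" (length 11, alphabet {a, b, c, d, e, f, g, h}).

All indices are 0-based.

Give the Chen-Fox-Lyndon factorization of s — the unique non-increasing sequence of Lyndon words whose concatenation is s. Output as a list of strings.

["d", "bf", "acgfceef"]

emit factor 1: 'd' (i=0, period=1)
emit factor 2: 'bf' (i=1, period=2)
emit factor 3: 'acgfceef' (i=3, period=8)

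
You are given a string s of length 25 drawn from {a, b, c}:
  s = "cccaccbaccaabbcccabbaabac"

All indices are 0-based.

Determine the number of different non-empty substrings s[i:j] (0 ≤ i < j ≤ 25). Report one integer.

rank | idx | suffix
   0 |  20 | aabac
   1 |  10 | aabbcccabbaabac
   2 |  21 | abac
   3 |  17 | abbaabac
   4 |  11 | abbcccabbaabac
   5 |  23 | ac
   6 |   7 | accaabbcccabbaabac
   7 |   3 | accbaccaabbcccabbaabac
   8 |  19 | baabac
   9 |  22 | bac
  10 |   6 | baccaabbcccabbaabac
  11 |  18 | bbaabac
  12 |  12 | bbcccabbaabac
  13 |  13 | bcccabbaabac
  14 |  24 | c
  15 |   9 | caabbcccabbaabac
  16 |  16 | cabbaabac
  17 |   2 | caccbaccaabbcccabbaabac
  18 |   5 | cbaccaabbcccabbaabac
  19 |   8 | ccaabbcccabbaabac
  20 |  15 | ccabbaabac
  21 |   1 | ccaccbaccaabbcccabbaabac
  22 |   4 | ccbaccaabbcccabbaabac
  23 |  14 | cccabbaabac
  24 |   0 | cccaccbaccaabbcccabbaabac

SA = [20, 10, 21, 17, 11, 23, 7, 3, 19, 22, 6, 18, 12, 13, 24, 9, 16, 2, 5, 8, 15, 1, 4, 14, 0]
[i] adj suffixes → lcp
  [1] 20/10 → 3 ('aab')
  [2] 10/21 → 1 ('a')
  [3] 21/17 → 2 ('ab')
  [4] 17/11 → 3 ('abb')
  [5] 11/23 → 1 ('a')
  [6] 23/7 → 2 ('ac')
  [7] 7/3 → 3 ('acc')
  [8] 3/19 → 0 ('')
  [9] 19/22 → 2 ('ba')
  [10] 22/6 → 3 ('bac')
  [11] 6/18 → 1 ('b')
  [12] 18/12 → 2 ('bb')
  [13] 12/13 → 1 ('b')
  [14] 13/24 → 0 ('')
  [15] 24/9 → 1 ('c')
  [16] 9/16 → 2 ('ca')
  [17] 16/2 → 2 ('ca')
  [18] 2/5 → 1 ('c')
  [19] 5/8 → 1 ('c')
  [20] 8/15 → 3 ('cca')
  [21] 15/1 → 3 ('cca')
  [22] 1/4 → 2 ('cc')
  [23] 4/14 → 2 ('cc')
  [24] 14/0 → 4 ('ccca')

n(n+1)/2 = 25·26/2 = 325
Σ LCP = 0 + 3 + 1 + 2 + 3 + 1 + 2 + 3 + 0 + 2 + 3 + 1 + 2 + 1 + 0 + 1 + 2 + 2 + 1 + 1 + 3 + 3 + 2 + 2 + 4 = 45
distinct = 325 − 45 = 280

280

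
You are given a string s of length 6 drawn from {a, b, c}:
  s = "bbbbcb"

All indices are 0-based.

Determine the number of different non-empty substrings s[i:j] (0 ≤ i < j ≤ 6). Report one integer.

14

rank→(start, suffix):
  0 → (5, 'b')
  1 → (0, 'bbbbcb')
  2 → (1, 'bbbcb')
  3 → (2, 'bbcb')
  4 → (3, 'bcb')
  5 → (4, 'cb')

SA = [5, 0, 1, 2, 3, 4]
rank  pair      lcp
   1  s[5:],s[0:]  1  'b'
   2  s[0:],s[1:]  3  'bbb'
   3  s[1:],s[2:]  2  'bb'
   4  s[2:],s[3:]  1  'b'
   5  s[3:],s[4:]  0  ''

n(n+1)/2 = 6·7/2 = 21
Σ LCP = 0 + 1 + 3 + 2 + 1 + 0 = 7
distinct = 21 − 7 = 14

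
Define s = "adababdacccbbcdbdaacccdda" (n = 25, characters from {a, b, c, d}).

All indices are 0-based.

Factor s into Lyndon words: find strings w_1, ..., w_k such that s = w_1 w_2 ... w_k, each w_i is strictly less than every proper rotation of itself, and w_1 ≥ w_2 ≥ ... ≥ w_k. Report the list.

emit factor 1: 'ad' (i=0, period=2)
emit factor 2: 'ababdacccbbcdbd' (i=2, period=15)
emit factor 3: 'aacccdd' (i=17, period=7)
emit factor 4: 'a' (i=24, period=1)

["ad", "ababdacccbbcdbd", "aacccdd", "a"]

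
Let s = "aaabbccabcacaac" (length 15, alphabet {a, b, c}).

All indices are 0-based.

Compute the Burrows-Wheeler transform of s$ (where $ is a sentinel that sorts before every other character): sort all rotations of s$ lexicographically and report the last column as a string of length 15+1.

rank  rotation          last
    0  $aaabbccabcacaac  c
    1  aaabbccabcacaac$  $
    2  aabbccabcacaac$a  a
    3  aac$aaabbccabcac  c
    4  abbccabcacaac$aa  a
    5  abcacaac$aaabbcc  c
    6  ac$aaabbccabcaca  a
    7  acaac$aaabbccabc  c
    8  bbccabcacaac$aaa  a
    9  bcacaac$aaabbcca  a
   10  bccabcacaac$aaab  b
   11  c$aaabbccabcacaa  a
   12  caac$aaabbccabca  a
   13  cabcacaac$aaabbc  c
   14  cacaac$aaabbccab  b
   15  ccabcacaac$aaabb  b

c$acacacaabaacbb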